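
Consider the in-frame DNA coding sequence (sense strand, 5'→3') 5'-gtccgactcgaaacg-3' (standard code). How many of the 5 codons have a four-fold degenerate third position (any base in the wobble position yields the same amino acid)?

Codon 1 GTC (Val): third position 4-fold.
Codon 2 CGA (Arg): third position 4-fold.
Codon 3 CTC (Leu): third position 4-fold.
Codon 4 GAA (Glu): third position 2-fold.
Codon 5 ACG (Thr): third position 4-fold.
Four-fold degenerate third positions: 4.

4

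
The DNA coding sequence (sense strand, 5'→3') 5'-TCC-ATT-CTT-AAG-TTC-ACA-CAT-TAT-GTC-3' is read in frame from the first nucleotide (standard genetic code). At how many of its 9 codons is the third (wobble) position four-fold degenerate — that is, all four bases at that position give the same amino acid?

4

Codon 1 TCC (Ser): third position 4-fold.
Codon 2 ATT (Ile): third position 3-fold.
Codon 3 CTT (Leu): third position 4-fold.
Codon 4 AAG (Lys): third position 2-fold.
Codon 5 TTC (Phe): third position 2-fold.
Codon 6 ACA (Thr): third position 4-fold.
Codon 7 CAT (His): third position 2-fold.
Codon 8 TAT (Tyr): third position 2-fold.
Codon 9 GTC (Val): third position 4-fold.
Four-fold degenerate third positions: 4.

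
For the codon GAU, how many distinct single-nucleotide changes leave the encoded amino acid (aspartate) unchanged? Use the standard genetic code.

1

Position 1: none → 0 synonymous.
Position 2: none → 0 synonymous.
Position 3: GAC → 1 synonymous.
Total: 0 + 0 + 1 = 1.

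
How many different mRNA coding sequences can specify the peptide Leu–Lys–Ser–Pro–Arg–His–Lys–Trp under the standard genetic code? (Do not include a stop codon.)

6912

Leu: 6 codons.
Lys: 2 codons.
Ser: 6 codons.
Pro: 4 codons.
Arg: 6 codons.
His: 2 codons.
Lys: 2 codons.
Trp: 1 codon.
6 × 2 × 6 × 4 × 6 × 2 × 2 × 1 = 6912.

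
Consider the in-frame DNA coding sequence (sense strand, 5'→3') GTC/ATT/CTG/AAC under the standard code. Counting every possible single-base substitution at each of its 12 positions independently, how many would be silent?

10

Codon 1 (GTC, Val): 3 synonymous substitutions.
Codon 2 (ATT, Ile): 2 synonymous substitutions.
Codon 3 (CTG, Leu): 4 synonymous substitutions.
Codon 4 (AAC, Asn): 1 synonymous substitution.
Total: 3 + 2 + 4 + 1 = 10.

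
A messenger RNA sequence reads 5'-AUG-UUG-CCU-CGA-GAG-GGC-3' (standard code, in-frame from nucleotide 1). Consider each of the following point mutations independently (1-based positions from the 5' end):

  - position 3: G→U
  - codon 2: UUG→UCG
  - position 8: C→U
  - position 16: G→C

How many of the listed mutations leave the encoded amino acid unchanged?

Codon 1: AUG (Met) → AUU (Ile) — missense.
Codon 2: UUG (Leu) → UCG (Ser) — missense.
Codon 3: CCU (Pro) → CUU (Leu) — missense.
Codon 6: GGC (Gly) → CGC (Arg) — missense.
Synonymous: 0 of 4.

0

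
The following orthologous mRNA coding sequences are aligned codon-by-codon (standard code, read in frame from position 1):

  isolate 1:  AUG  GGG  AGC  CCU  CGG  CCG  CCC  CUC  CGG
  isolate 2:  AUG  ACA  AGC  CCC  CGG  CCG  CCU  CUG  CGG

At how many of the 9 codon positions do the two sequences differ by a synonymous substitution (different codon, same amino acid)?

Codon 1: AUG Met / AUG Met — identical.
Codon 2: GGG Gly / ACA Thr — nonsynonymous.
Codon 3: AGC Ser / AGC Ser — identical.
Codon 4: CCU Pro / CCC Pro — synonymous.
Codon 5: CGG Arg / CGG Arg — identical.
Codon 6: CCG Pro / CCG Pro — identical.
Codon 7: CCC Pro / CCU Pro — synonymous.
Codon 8: CUC Leu / CUG Leu — synonymous.
Codon 9: CGG Arg / CGG Arg — identical.
Synonymous differences: 3.

3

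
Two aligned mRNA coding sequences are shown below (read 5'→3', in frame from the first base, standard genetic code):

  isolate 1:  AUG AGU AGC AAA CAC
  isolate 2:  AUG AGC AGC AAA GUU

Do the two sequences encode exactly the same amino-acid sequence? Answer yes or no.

Codon 1: AUG Met / AUG Met — identical.
Codon 2: AGU Ser / AGC Ser — synonymous.
Codon 3: AGC Ser / AGC Ser — identical.
Codon 4: AAA Lys / AAA Lys — identical.
Codon 5: CAC His / GUU Val — nonsynonymous.
Nonsynonymous differences: 1 → different protein.

no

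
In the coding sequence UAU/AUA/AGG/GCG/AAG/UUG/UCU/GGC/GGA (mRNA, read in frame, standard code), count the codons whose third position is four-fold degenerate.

Codon 1 UAU (Tyr): third position 2-fold.
Codon 2 AUA (Ile): third position 3-fold.
Codon 3 AGG (Arg): third position 2-fold.
Codon 4 GCG (Ala): third position 4-fold.
Codon 5 AAG (Lys): third position 2-fold.
Codon 6 UUG (Leu): third position 2-fold.
Codon 7 UCU (Ser): third position 4-fold.
Codon 8 GGC (Gly): third position 4-fold.
Codon 9 GGA (Gly): third position 4-fold.
Four-fold degenerate third positions: 4.

4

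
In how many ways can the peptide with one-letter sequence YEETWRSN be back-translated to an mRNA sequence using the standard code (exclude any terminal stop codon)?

Tyr: 2 codons.
Glu: 2 codons.
Glu: 2 codons.
Thr: 4 codons.
Trp: 1 codon.
Arg: 6 codons.
Ser: 6 codons.
Asn: 2 codons.
2 × 2 × 2 × 4 × 1 × 6 × 6 × 2 = 2304.

2304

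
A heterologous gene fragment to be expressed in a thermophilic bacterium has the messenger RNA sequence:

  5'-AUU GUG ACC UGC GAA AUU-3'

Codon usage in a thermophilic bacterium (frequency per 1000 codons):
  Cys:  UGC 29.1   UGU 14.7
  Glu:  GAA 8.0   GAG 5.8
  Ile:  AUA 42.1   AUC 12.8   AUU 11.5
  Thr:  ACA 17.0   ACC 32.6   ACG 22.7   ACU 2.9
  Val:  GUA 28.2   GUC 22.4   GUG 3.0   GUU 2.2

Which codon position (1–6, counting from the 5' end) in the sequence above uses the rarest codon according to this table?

Codon 1 AUU (Ile): 11.5 per 1000.
Codon 2 GUG (Val): 3.0 per 1000.
Codon 3 ACC (Thr): 32.6 per 1000.
Codon 4 UGC (Cys): 29.1 per 1000.
Codon 5 GAA (Glu): 8.0 per 1000.
Codon 6 AUU (Ile): 11.5 per 1000.
Lowest frequency is 3.0 at codon 2.

2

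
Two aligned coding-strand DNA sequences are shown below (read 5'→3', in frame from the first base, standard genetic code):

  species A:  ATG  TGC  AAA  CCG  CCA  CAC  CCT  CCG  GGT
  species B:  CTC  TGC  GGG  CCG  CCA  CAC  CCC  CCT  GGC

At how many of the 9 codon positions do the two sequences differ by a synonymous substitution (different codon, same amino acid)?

3

Codon 1: ATG Met / CTC Leu — nonsynonymous.
Codon 2: TGC Cys / TGC Cys — identical.
Codon 3: AAA Lys / GGG Gly — nonsynonymous.
Codon 4: CCG Pro / CCG Pro — identical.
Codon 5: CCA Pro / CCA Pro — identical.
Codon 6: CAC His / CAC His — identical.
Codon 7: CCT Pro / CCC Pro — synonymous.
Codon 8: CCG Pro / CCT Pro — synonymous.
Codon 9: GGT Gly / GGC Gly — synonymous.
Synonymous differences: 3.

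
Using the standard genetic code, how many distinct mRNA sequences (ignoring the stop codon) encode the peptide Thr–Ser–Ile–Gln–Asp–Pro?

Thr: 4 codons.
Ser: 6 codons.
Ile: 3 codons.
Gln: 2 codons.
Asp: 2 codons.
Pro: 4 codons.
4 × 6 × 3 × 2 × 2 × 4 = 1152.

1152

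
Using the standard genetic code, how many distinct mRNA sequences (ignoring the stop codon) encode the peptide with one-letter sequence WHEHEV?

Trp: 1 codon.
His: 2 codons.
Glu: 2 codons.
His: 2 codons.
Glu: 2 codons.
Val: 4 codons.
1 × 2 × 2 × 2 × 2 × 4 = 64.

64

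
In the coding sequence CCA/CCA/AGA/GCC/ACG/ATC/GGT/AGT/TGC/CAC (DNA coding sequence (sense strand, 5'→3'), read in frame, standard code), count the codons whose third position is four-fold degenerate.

5

Codon 1 CCA (Pro): third position 4-fold.
Codon 2 CCA (Pro): third position 4-fold.
Codon 3 AGA (Arg): third position 2-fold.
Codon 4 GCC (Ala): third position 4-fold.
Codon 5 ACG (Thr): third position 4-fold.
Codon 6 ATC (Ile): third position 3-fold.
Codon 7 GGT (Gly): third position 4-fold.
Codon 8 AGT (Ser): third position 2-fold.
Codon 9 TGC (Cys): third position 2-fold.
Codon 10 CAC (His): third position 2-fold.
Four-fold degenerate third positions: 5.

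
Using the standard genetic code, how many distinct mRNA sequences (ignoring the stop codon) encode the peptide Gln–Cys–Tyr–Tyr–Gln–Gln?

Gln: 2 codons.
Cys: 2 codons.
Tyr: 2 codons.
Tyr: 2 codons.
Gln: 2 codons.
Gln: 2 codons.
2 × 2 × 2 × 2 × 2 × 2 = 64.

64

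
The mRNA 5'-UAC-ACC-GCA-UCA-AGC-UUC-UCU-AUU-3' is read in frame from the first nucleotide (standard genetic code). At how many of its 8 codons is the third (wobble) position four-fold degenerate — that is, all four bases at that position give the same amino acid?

Codon 1 UAC (Tyr): third position 2-fold.
Codon 2 ACC (Thr): third position 4-fold.
Codon 3 GCA (Ala): third position 4-fold.
Codon 4 UCA (Ser): third position 4-fold.
Codon 5 AGC (Ser): third position 2-fold.
Codon 6 UUC (Phe): third position 2-fold.
Codon 7 UCU (Ser): third position 4-fold.
Codon 8 AUU (Ile): third position 3-fold.
Four-fold degenerate third positions: 4.

4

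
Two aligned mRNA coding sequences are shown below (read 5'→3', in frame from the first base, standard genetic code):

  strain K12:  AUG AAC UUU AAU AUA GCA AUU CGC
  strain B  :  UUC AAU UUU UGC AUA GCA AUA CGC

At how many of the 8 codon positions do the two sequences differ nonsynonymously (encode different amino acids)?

2

Codon 1: AUG Met / UUC Phe — nonsynonymous.
Codon 2: AAC Asn / AAU Asn — synonymous.
Codon 3: UUU Phe / UUU Phe — identical.
Codon 4: AAU Asn / UGC Cys — nonsynonymous.
Codon 5: AUA Ile / AUA Ile — identical.
Codon 6: GCA Ala / GCA Ala — identical.
Codon 7: AUU Ile / AUA Ile — synonymous.
Codon 8: CGC Arg / CGC Arg — identical.
Nonsynonymous differences: 2.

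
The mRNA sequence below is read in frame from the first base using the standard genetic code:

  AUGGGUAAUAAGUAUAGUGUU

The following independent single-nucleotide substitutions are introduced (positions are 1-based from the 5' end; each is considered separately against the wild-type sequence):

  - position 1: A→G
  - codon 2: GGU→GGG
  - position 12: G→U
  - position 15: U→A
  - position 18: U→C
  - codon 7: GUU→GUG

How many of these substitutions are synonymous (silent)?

Codon 1: AUG (Met) → GUG (Val) — missense.
Codon 2: GGU (Gly) → GGG (Gly) — synonymous.
Codon 4: AAG (Lys) → AAU (Asn) — missense.
Codon 5: UAU (Tyr) → UAA (Stop) — nonsense.
Codon 6: AGU (Ser) → AGC (Ser) — synonymous.
Codon 7: GUU (Val) → GUG (Val) — synonymous.
Synonymous: 3 of 6.

3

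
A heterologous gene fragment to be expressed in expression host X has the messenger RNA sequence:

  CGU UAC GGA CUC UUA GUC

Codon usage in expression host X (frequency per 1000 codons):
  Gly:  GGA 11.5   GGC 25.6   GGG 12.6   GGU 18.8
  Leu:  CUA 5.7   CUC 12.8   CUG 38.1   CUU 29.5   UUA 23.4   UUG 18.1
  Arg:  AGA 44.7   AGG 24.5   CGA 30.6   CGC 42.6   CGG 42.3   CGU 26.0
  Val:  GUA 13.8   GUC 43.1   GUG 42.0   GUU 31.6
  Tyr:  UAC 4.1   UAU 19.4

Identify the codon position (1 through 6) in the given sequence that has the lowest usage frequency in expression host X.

Codon 1 CGU (Arg): 26.0 per 1000.
Codon 2 UAC (Tyr): 4.1 per 1000.
Codon 3 GGA (Gly): 11.5 per 1000.
Codon 4 CUC (Leu): 12.8 per 1000.
Codon 5 UUA (Leu): 23.4 per 1000.
Codon 6 GUC (Val): 43.1 per 1000.
Lowest frequency is 4.1 at codon 2.

2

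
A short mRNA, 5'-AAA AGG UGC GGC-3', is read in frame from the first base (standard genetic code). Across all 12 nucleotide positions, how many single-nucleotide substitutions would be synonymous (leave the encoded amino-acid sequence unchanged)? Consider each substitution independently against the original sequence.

7

Codon 1 (AAA, Lys): 1 synonymous substitution.
Codon 2 (AGG, Arg): 2 synonymous substitutions.
Codon 3 (UGC, Cys): 1 synonymous substitution.
Codon 4 (GGC, Gly): 3 synonymous substitutions.
Total: 1 + 2 + 1 + 3 = 7.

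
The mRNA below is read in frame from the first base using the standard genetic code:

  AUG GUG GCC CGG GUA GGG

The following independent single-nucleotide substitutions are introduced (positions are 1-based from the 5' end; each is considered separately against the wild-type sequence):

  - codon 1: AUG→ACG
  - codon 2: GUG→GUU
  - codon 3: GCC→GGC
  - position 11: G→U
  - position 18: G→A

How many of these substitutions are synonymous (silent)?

Codon 1: AUG (Met) → ACG (Thr) — missense.
Codon 2: GUG (Val) → GUU (Val) — synonymous.
Codon 3: GCC (Ala) → GGC (Gly) — missense.
Codon 4: CGG (Arg) → CUG (Leu) — missense.
Codon 6: GGG (Gly) → GGA (Gly) — synonymous.
Synonymous: 2 of 5.

2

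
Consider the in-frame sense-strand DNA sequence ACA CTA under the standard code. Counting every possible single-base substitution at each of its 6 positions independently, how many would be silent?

Codon 1 (ACA, Thr): 3 synonymous substitutions.
Codon 2 (CTA, Leu): 4 synonymous substitutions.
Total: 3 + 4 = 7.

7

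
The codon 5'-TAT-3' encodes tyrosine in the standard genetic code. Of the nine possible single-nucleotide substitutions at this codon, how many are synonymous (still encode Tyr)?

1

Position 1: none → 0 synonymous.
Position 2: none → 0 synonymous.
Position 3: TAC → 1 synonymous.
Total: 0 + 0 + 1 = 1.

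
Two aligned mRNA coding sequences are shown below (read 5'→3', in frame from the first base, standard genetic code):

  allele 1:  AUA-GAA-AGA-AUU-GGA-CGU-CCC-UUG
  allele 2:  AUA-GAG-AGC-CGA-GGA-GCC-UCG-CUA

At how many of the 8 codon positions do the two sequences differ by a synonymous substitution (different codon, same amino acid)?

Codon 1: AUA Ile / AUA Ile — identical.
Codon 2: GAA Glu / GAG Glu — synonymous.
Codon 3: AGA Arg / AGC Ser — nonsynonymous.
Codon 4: AUU Ile / CGA Arg — nonsynonymous.
Codon 5: GGA Gly / GGA Gly — identical.
Codon 6: CGU Arg / GCC Ala — nonsynonymous.
Codon 7: CCC Pro / UCG Ser — nonsynonymous.
Codon 8: UUG Leu / CUA Leu — synonymous.
Synonymous differences: 2.

2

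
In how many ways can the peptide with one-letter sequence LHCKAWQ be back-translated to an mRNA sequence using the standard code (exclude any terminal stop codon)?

384

Leu: 6 codons.
His: 2 codons.
Cys: 2 codons.
Lys: 2 codons.
Ala: 4 codons.
Trp: 1 codon.
Gln: 2 codons.
6 × 2 × 2 × 2 × 4 × 1 × 2 = 384.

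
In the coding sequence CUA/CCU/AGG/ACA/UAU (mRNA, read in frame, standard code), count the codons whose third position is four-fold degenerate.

3

Codon 1 CUA (Leu): third position 4-fold.
Codon 2 CCU (Pro): third position 4-fold.
Codon 3 AGG (Arg): third position 2-fold.
Codon 4 ACA (Thr): third position 4-fold.
Codon 5 UAU (Tyr): third position 2-fold.
Four-fold degenerate third positions: 3.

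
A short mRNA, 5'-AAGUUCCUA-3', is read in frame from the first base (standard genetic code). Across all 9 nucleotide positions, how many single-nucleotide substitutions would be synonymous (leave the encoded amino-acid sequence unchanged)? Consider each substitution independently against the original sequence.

6

Codon 1 (AAG, Lys): 1 synonymous substitution.
Codon 2 (UUC, Phe): 1 synonymous substitution.
Codon 3 (CUA, Leu): 4 synonymous substitutions.
Total: 1 + 1 + 4 = 6.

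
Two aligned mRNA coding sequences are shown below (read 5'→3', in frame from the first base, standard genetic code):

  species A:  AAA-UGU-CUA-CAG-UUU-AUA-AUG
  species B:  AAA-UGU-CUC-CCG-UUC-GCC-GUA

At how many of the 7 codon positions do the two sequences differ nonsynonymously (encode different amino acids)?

3

Codon 1: AAA Lys / AAA Lys — identical.
Codon 2: UGU Cys / UGU Cys — identical.
Codon 3: CUA Leu / CUC Leu — synonymous.
Codon 4: CAG Gln / CCG Pro — nonsynonymous.
Codon 5: UUU Phe / UUC Phe — synonymous.
Codon 6: AUA Ile / GCC Ala — nonsynonymous.
Codon 7: AUG Met / GUA Val — nonsynonymous.
Nonsynonymous differences: 3.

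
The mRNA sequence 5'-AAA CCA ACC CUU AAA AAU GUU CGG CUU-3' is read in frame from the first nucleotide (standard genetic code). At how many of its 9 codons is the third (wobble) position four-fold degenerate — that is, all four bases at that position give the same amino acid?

Codon 1 AAA (Lys): third position 2-fold.
Codon 2 CCA (Pro): third position 4-fold.
Codon 3 ACC (Thr): third position 4-fold.
Codon 4 CUU (Leu): third position 4-fold.
Codon 5 AAA (Lys): third position 2-fold.
Codon 6 AAU (Asn): third position 2-fold.
Codon 7 GUU (Val): third position 4-fold.
Codon 8 CGG (Arg): third position 4-fold.
Codon 9 CUU (Leu): third position 4-fold.
Four-fold degenerate third positions: 6.

6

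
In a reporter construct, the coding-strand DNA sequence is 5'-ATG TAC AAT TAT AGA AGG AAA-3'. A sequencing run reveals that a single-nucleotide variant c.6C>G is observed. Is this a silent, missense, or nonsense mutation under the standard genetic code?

nonsense

Position 6 falls in codon 2: TAC → Tyr.
After the substitution the codon is TAG → Stop.
The new codon is a stop codon, so this is a nonsense mutation.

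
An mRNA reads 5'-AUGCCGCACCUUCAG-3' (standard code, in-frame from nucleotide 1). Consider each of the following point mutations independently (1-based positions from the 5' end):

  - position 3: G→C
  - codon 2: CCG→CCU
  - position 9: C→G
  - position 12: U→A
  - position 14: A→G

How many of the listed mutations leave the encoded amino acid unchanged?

2

Codon 1: AUG (Met) → AUC (Ile) — missense.
Codon 2: CCG (Pro) → CCU (Pro) — synonymous.
Codon 3: CAC (His) → CAG (Gln) — missense.
Codon 4: CUU (Leu) → CUA (Leu) — synonymous.
Codon 5: CAG (Gln) → CGG (Arg) — missense.
Synonymous: 2 of 5.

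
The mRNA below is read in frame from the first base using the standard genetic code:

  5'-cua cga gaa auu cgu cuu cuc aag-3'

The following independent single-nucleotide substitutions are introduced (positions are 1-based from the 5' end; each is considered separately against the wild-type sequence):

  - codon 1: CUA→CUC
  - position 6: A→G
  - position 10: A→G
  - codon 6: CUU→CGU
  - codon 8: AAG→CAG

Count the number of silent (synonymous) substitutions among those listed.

2

Codon 1: CUA (Leu) → CUC (Leu) — synonymous.
Codon 2: CGA (Arg) → CGG (Arg) — synonymous.
Codon 4: AUU (Ile) → GUU (Val) — missense.
Codon 6: CUU (Leu) → CGU (Arg) — missense.
Codon 8: AAG (Lys) → CAG (Gln) — missense.
Synonymous: 2 of 5.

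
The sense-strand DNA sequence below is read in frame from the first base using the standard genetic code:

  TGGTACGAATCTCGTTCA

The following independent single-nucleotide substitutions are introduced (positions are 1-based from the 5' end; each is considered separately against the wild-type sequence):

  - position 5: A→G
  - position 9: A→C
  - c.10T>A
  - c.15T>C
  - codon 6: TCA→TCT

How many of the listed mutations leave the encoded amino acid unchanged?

Codon 2: TAC (Tyr) → TGC (Cys) — missense.
Codon 3: GAA (Glu) → GAC (Asp) — missense.
Codon 4: TCT (Ser) → ACT (Thr) — missense.
Codon 5: CGT (Arg) → CGC (Arg) — synonymous.
Codon 6: TCA (Ser) → TCT (Ser) — synonymous.
Synonymous: 2 of 5.

2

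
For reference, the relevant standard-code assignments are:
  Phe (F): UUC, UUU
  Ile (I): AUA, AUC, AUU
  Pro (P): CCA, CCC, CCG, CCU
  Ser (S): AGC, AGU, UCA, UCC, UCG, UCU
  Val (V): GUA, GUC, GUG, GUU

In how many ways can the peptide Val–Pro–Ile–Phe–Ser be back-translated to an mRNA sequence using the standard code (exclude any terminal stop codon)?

Val: 4 codons.
Pro: 4 codons.
Ile: 3 codons.
Phe: 2 codons.
Ser: 6 codons.
4 × 4 × 3 × 2 × 6 = 576.

576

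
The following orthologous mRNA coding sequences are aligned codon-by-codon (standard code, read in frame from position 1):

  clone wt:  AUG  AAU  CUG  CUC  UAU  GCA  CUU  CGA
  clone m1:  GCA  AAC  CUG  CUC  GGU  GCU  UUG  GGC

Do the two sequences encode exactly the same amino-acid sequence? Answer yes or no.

no

Codon 1: AUG Met / GCA Ala — nonsynonymous.
Codon 2: AAU Asn / AAC Asn — synonymous.
Codon 3: CUG Leu / CUG Leu — identical.
Codon 4: CUC Leu / CUC Leu — identical.
Codon 5: UAU Tyr / GGU Gly — nonsynonymous.
Codon 6: GCA Ala / GCU Ala — synonymous.
Codon 7: CUU Leu / UUG Leu — synonymous.
Codon 8: CGA Arg / GGC Gly — nonsynonymous.
Nonsynonymous differences: 3 → different protein.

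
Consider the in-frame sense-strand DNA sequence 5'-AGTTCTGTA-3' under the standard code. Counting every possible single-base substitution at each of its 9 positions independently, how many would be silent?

Codon 1 (AGT, Ser): 1 synonymous substitution.
Codon 2 (TCT, Ser): 3 synonymous substitutions.
Codon 3 (GTA, Val): 3 synonymous substitutions.
Total: 1 + 3 + 3 = 7.

7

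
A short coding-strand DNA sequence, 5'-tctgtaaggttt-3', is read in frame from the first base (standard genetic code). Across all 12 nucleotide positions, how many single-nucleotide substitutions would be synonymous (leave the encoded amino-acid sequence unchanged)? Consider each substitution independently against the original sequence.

Codon 1 (TCT, Ser): 3 synonymous substitutions.
Codon 2 (GTA, Val): 3 synonymous substitutions.
Codon 3 (AGG, Arg): 2 synonymous substitutions.
Codon 4 (TTT, Phe): 1 synonymous substitution.
Total: 3 + 3 + 2 + 1 = 9.

9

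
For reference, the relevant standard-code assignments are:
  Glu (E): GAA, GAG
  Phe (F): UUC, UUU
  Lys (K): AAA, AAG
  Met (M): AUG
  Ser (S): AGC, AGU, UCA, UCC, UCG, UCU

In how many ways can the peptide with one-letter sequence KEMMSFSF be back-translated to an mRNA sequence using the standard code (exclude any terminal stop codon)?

576

Lys: 2 codons.
Glu: 2 codons.
Met: 1 codon.
Met: 1 codon.
Ser: 6 codons.
Phe: 2 codons.
Ser: 6 codons.
Phe: 2 codons.
2 × 2 × 1 × 1 × 6 × 2 × 6 × 2 = 576.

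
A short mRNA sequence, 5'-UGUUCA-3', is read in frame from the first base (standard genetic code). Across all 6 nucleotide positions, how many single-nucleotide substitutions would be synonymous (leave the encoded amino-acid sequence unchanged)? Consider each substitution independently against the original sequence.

Codon 1 (UGU, Cys): 1 synonymous substitution.
Codon 2 (UCA, Ser): 3 synonymous substitutions.
Total: 1 + 3 = 4.

4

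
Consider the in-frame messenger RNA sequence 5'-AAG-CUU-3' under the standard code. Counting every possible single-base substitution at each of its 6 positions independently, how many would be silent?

Codon 1 (AAG, Lys): 1 synonymous substitution.
Codon 2 (CUU, Leu): 3 synonymous substitutions.
Total: 1 + 3 = 4.

4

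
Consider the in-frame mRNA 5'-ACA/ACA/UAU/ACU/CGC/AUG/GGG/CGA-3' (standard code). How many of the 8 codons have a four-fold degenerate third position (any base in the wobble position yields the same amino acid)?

Codon 1 ACA (Thr): third position 4-fold.
Codon 2 ACA (Thr): third position 4-fold.
Codon 3 UAU (Tyr): third position 2-fold.
Codon 4 ACU (Thr): third position 4-fold.
Codon 5 CGC (Arg): third position 4-fold.
Codon 6 AUG (Met): third position 1-fold.
Codon 7 GGG (Gly): third position 4-fold.
Codon 8 CGA (Arg): third position 4-fold.
Four-fold degenerate third positions: 6.

6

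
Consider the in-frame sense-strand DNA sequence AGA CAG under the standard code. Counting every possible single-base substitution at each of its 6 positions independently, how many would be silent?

Codon 1 (AGA, Arg): 2 synonymous substitutions.
Codon 2 (CAG, Gln): 1 synonymous substitution.
Total: 2 + 1 = 3.

3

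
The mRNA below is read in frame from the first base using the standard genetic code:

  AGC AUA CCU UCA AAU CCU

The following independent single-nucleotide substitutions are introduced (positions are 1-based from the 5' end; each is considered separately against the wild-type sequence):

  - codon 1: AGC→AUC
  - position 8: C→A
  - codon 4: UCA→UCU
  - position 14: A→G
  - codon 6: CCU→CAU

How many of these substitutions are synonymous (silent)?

1

Codon 1: AGC (Ser) → AUC (Ile) — missense.
Codon 3: CCU (Pro) → CAU (His) — missense.
Codon 4: UCA (Ser) → UCU (Ser) — synonymous.
Codon 5: AAU (Asn) → AGU (Ser) — missense.
Codon 6: CCU (Pro) → CAU (His) — missense.
Synonymous: 1 of 5.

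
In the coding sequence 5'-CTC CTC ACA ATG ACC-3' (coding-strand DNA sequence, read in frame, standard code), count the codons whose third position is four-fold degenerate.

Codon 1 CTC (Leu): third position 4-fold.
Codon 2 CTC (Leu): third position 4-fold.
Codon 3 ACA (Thr): third position 4-fold.
Codon 4 ATG (Met): third position 1-fold.
Codon 5 ACC (Thr): third position 4-fold.
Four-fold degenerate third positions: 4.

4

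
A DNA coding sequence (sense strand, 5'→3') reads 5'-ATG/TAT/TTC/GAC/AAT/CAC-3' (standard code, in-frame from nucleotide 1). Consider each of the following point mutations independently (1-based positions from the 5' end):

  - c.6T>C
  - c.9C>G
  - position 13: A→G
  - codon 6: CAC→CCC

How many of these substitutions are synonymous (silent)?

Codon 2: TAT (Tyr) → TAC (Tyr) — synonymous.
Codon 3: TTC (Phe) → TTG (Leu) — missense.
Codon 5: AAT (Asn) → GAT (Asp) — missense.
Codon 6: CAC (His) → CCC (Pro) — missense.
Synonymous: 1 of 4.

1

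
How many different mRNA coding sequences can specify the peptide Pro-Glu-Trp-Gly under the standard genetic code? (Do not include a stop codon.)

32

Pro: 4 codons.
Glu: 2 codons.
Trp: 1 codon.
Gly: 4 codons.
4 × 2 × 1 × 4 = 32.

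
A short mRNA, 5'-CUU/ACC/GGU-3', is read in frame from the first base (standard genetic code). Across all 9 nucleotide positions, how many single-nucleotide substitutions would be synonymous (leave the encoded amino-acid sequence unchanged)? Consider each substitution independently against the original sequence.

Codon 1 (CUU, Leu): 3 synonymous substitutions.
Codon 2 (ACC, Thr): 3 synonymous substitutions.
Codon 3 (GGU, Gly): 3 synonymous substitutions.
Total: 3 + 3 + 3 = 9.

9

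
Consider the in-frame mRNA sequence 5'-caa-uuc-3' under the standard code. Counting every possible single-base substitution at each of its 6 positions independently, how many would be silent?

Codon 1 (CAA, Gln): 1 synonymous substitution.
Codon 2 (UUC, Phe): 1 synonymous substitution.
Total: 1 + 1 = 2.

2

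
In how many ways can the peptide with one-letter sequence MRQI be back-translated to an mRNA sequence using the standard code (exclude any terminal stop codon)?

36

Met: 1 codon.
Arg: 6 codons.
Gln: 2 codons.
Ile: 3 codons.
1 × 6 × 2 × 3 = 36.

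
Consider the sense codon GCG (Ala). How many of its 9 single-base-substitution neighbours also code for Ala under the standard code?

Position 1: none → 0 synonymous.
Position 2: none → 0 synonymous.
Position 3: GCU, GCC, GCA → 3 synonymous.
Total: 0 + 0 + 3 = 3.

3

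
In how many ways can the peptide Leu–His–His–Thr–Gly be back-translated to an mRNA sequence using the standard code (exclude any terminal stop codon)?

Leu: 6 codons.
His: 2 codons.
His: 2 codons.
Thr: 4 codons.
Gly: 4 codons.
6 × 2 × 2 × 4 × 4 = 384.

384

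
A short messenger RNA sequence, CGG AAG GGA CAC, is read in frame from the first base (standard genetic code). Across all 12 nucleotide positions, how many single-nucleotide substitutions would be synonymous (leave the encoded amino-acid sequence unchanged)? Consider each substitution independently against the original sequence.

9

Codon 1 (CGG, Arg): 4 synonymous substitutions.
Codon 2 (AAG, Lys): 1 synonymous substitution.
Codon 3 (GGA, Gly): 3 synonymous substitutions.
Codon 4 (CAC, His): 1 synonymous substitution.
Total: 4 + 1 + 3 + 1 = 9.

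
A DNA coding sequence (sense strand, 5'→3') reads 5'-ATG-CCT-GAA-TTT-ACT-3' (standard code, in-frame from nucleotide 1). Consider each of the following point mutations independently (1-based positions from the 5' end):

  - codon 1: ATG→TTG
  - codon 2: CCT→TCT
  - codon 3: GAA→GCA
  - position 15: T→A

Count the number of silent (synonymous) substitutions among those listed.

1

Codon 1: ATG (Met) → TTG (Leu) — missense.
Codon 2: CCT (Pro) → TCT (Ser) — missense.
Codon 3: GAA (Glu) → GCA (Ala) — missense.
Codon 5: ACT (Thr) → ACA (Thr) — synonymous.
Synonymous: 1 of 4.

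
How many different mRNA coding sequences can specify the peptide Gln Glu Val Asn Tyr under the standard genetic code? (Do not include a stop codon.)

Gln: 2 codons.
Glu: 2 codons.
Val: 4 codons.
Asn: 2 codons.
Tyr: 2 codons.
2 × 2 × 4 × 2 × 2 = 64.

64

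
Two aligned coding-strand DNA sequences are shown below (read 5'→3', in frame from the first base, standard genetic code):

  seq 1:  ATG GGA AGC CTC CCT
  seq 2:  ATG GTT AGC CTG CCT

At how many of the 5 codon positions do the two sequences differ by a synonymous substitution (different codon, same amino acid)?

1

Codon 1: ATG Met / ATG Met — identical.
Codon 2: GGA Gly / GTT Val — nonsynonymous.
Codon 3: AGC Ser / AGC Ser — identical.
Codon 4: CTC Leu / CTG Leu — synonymous.
Codon 5: CCT Pro / CCT Pro — identical.
Synonymous differences: 1.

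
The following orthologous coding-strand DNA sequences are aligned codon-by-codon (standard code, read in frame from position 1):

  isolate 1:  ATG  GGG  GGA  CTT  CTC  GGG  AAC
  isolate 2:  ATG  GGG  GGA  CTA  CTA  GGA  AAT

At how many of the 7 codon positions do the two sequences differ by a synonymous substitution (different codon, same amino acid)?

4

Codon 1: ATG Met / ATG Met — identical.
Codon 2: GGG Gly / GGG Gly — identical.
Codon 3: GGA Gly / GGA Gly — identical.
Codon 4: CTT Leu / CTA Leu — synonymous.
Codon 5: CTC Leu / CTA Leu — synonymous.
Codon 6: GGG Gly / GGA Gly — synonymous.
Codon 7: AAC Asn / AAT Asn — synonymous.
Synonymous differences: 4.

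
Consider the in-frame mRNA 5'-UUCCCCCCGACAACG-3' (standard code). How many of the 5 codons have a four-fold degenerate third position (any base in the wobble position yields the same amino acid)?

4

Codon 1 UUC (Phe): third position 2-fold.
Codon 2 CCC (Pro): third position 4-fold.
Codon 3 CCG (Pro): third position 4-fold.
Codon 4 ACA (Thr): third position 4-fold.
Codon 5 ACG (Thr): third position 4-fold.
Four-fold degenerate third positions: 4.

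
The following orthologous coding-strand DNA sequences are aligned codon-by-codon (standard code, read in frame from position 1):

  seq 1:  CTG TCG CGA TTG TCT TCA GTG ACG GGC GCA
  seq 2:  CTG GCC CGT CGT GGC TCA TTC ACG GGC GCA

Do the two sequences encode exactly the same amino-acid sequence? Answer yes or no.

no

Codon 1: CTG Leu / CTG Leu — identical.
Codon 2: TCG Ser / GCC Ala — nonsynonymous.
Codon 3: CGA Arg / CGT Arg — synonymous.
Codon 4: TTG Leu / CGT Arg — nonsynonymous.
Codon 5: TCT Ser / GGC Gly — nonsynonymous.
Codon 6: TCA Ser / TCA Ser — identical.
Codon 7: GTG Val / TTC Phe — nonsynonymous.
Codon 8: ACG Thr / ACG Thr — identical.
Codon 9: GGC Gly / GGC Gly — identical.
Codon 10: GCA Ala / GCA Ala — identical.
Nonsynonymous differences: 4 → different protein.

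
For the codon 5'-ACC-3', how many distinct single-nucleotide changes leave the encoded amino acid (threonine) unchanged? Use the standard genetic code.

3

Position 1: none → 0 synonymous.
Position 2: none → 0 synonymous.
Position 3: ACU, ACA, ACG → 3 synonymous.
Total: 0 + 0 + 3 = 3.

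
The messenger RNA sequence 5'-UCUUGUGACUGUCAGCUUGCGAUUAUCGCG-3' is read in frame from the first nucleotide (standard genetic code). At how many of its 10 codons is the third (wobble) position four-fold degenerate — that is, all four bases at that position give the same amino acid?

Codon 1 UCU (Ser): third position 4-fold.
Codon 2 UGU (Cys): third position 2-fold.
Codon 3 GAC (Asp): third position 2-fold.
Codon 4 UGU (Cys): third position 2-fold.
Codon 5 CAG (Gln): third position 2-fold.
Codon 6 CUU (Leu): third position 4-fold.
Codon 7 GCG (Ala): third position 4-fold.
Codon 8 AUU (Ile): third position 3-fold.
Codon 9 AUC (Ile): third position 3-fold.
Codon 10 GCG (Ala): third position 4-fold.
Four-fold degenerate third positions: 4.

4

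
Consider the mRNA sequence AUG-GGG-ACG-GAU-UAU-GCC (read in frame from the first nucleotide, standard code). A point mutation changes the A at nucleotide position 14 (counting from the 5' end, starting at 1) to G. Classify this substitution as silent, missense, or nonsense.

Position 14 falls in codon 5: UAU → Tyr.
After the substitution the codon is UGU → Cys.
Tyr ≠ Cys, so this is a missense mutation.

missense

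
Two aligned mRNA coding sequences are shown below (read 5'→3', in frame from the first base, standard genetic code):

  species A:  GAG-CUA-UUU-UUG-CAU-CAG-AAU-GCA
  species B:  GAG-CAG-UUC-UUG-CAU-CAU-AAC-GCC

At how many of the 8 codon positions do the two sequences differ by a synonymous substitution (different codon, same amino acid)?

Codon 1: GAG Glu / GAG Glu — identical.
Codon 2: CUA Leu / CAG Gln — nonsynonymous.
Codon 3: UUU Phe / UUC Phe — synonymous.
Codon 4: UUG Leu / UUG Leu — identical.
Codon 5: CAU His / CAU His — identical.
Codon 6: CAG Gln / CAU His — nonsynonymous.
Codon 7: AAU Asn / AAC Asn — synonymous.
Codon 8: GCA Ala / GCC Ala — synonymous.
Synonymous differences: 3.

3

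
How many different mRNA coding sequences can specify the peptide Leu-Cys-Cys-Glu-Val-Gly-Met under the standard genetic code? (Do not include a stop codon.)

Leu: 6 codons.
Cys: 2 codons.
Cys: 2 codons.
Glu: 2 codons.
Val: 4 codons.
Gly: 4 codons.
Met: 1 codon.
6 × 2 × 2 × 2 × 4 × 4 × 1 = 768.

768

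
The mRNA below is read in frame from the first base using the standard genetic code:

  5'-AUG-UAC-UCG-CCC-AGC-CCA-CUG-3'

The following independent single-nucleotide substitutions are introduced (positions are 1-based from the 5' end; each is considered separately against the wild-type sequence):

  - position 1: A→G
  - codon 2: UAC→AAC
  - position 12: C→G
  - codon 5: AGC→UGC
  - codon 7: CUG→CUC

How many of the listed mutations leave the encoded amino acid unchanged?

2

Codon 1: AUG (Met) → GUG (Val) — missense.
Codon 2: UAC (Tyr) → AAC (Asn) — missense.
Codon 4: CCC (Pro) → CCG (Pro) — synonymous.
Codon 5: AGC (Ser) → UGC (Cys) — missense.
Codon 7: CUG (Leu) → CUC (Leu) — synonymous.
Synonymous: 2 of 5.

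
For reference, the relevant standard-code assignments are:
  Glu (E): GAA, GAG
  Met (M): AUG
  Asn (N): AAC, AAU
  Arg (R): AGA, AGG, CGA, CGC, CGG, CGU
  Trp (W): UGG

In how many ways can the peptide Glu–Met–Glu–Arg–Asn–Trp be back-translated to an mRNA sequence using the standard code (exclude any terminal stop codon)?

Glu: 2 codons.
Met: 1 codon.
Glu: 2 codons.
Arg: 6 codons.
Asn: 2 codons.
Trp: 1 codon.
2 × 1 × 2 × 6 × 2 × 1 = 48.

48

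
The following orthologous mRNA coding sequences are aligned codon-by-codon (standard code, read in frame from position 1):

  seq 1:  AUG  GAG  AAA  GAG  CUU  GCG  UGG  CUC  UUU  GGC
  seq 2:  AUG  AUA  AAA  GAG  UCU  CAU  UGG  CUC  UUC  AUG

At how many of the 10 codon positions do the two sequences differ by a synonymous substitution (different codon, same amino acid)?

Codon 1: AUG Met / AUG Met — identical.
Codon 2: GAG Glu / AUA Ile — nonsynonymous.
Codon 3: AAA Lys / AAA Lys — identical.
Codon 4: GAG Glu / GAG Glu — identical.
Codon 5: CUU Leu / UCU Ser — nonsynonymous.
Codon 6: GCG Ala / CAU His — nonsynonymous.
Codon 7: UGG Trp / UGG Trp — identical.
Codon 8: CUC Leu / CUC Leu — identical.
Codon 9: UUU Phe / UUC Phe — synonymous.
Codon 10: GGC Gly / AUG Met — nonsynonymous.
Synonymous differences: 1.

1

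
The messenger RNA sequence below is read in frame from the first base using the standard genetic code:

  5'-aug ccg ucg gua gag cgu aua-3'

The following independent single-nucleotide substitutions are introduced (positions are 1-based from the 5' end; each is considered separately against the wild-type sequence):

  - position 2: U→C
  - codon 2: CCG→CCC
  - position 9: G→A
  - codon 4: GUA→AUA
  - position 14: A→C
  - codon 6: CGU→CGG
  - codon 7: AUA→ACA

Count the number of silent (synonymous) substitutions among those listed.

3

Codon 1: AUG (Met) → ACG (Thr) — missense.
Codon 2: CCG (Pro) → CCC (Pro) — synonymous.
Codon 3: UCG (Ser) → UCA (Ser) — synonymous.
Codon 4: GUA (Val) → AUA (Ile) — missense.
Codon 5: GAG (Glu) → GCG (Ala) — missense.
Codon 6: CGU (Arg) → CGG (Arg) — synonymous.
Codon 7: AUA (Ile) → ACA (Thr) — missense.
Synonymous: 3 of 7.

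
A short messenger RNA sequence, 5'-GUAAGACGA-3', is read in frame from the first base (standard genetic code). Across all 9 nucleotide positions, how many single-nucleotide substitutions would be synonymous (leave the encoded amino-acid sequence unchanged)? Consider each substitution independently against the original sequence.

Codon 1 (GUA, Val): 3 synonymous substitutions.
Codon 2 (AGA, Arg): 2 synonymous substitutions.
Codon 3 (CGA, Arg): 4 synonymous substitutions.
Total: 3 + 2 + 4 = 9.

9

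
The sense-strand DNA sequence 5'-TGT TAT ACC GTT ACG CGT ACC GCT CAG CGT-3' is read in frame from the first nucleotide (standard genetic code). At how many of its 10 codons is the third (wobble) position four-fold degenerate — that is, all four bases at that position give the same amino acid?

7

Codon 1 TGT (Cys): third position 2-fold.
Codon 2 TAT (Tyr): third position 2-fold.
Codon 3 ACC (Thr): third position 4-fold.
Codon 4 GTT (Val): third position 4-fold.
Codon 5 ACG (Thr): third position 4-fold.
Codon 6 CGT (Arg): third position 4-fold.
Codon 7 ACC (Thr): third position 4-fold.
Codon 8 GCT (Ala): third position 4-fold.
Codon 9 CAG (Gln): third position 2-fold.
Codon 10 CGT (Arg): third position 4-fold.
Four-fold degenerate third positions: 7.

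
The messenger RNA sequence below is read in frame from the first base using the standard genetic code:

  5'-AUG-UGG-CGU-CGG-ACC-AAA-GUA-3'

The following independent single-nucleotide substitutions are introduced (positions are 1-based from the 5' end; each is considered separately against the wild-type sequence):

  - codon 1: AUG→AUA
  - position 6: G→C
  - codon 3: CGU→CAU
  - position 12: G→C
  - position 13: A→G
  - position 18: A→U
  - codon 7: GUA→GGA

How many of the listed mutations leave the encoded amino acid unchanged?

Codon 1: AUG (Met) → AUA (Ile) — missense.
Codon 2: UGG (Trp) → UGC (Cys) — missense.
Codon 3: CGU (Arg) → CAU (His) — missense.
Codon 4: CGG (Arg) → CGC (Arg) — synonymous.
Codon 5: ACC (Thr) → GCC (Ala) — missense.
Codon 6: AAA (Lys) → AAU (Asn) — missense.
Codon 7: GUA (Val) → GGA (Gly) — missense.
Synonymous: 1 of 7.

1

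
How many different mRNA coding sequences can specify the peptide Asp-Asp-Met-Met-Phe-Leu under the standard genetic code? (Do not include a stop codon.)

48

Asp: 2 codons.
Asp: 2 codons.
Met: 1 codon.
Met: 1 codon.
Phe: 2 codons.
Leu: 6 codons.
2 × 2 × 1 × 1 × 2 × 6 = 48.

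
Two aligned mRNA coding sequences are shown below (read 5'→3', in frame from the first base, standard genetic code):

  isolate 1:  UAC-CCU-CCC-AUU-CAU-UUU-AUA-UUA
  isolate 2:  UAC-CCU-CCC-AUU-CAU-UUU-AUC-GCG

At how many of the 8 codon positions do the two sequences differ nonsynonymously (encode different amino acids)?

Codon 1: UAC Tyr / UAC Tyr — identical.
Codon 2: CCU Pro / CCU Pro — identical.
Codon 3: CCC Pro / CCC Pro — identical.
Codon 4: AUU Ile / AUU Ile — identical.
Codon 5: CAU His / CAU His — identical.
Codon 6: UUU Phe / UUU Phe — identical.
Codon 7: AUA Ile / AUC Ile — synonymous.
Codon 8: UUA Leu / GCG Ala — nonsynonymous.
Nonsynonymous differences: 1.

1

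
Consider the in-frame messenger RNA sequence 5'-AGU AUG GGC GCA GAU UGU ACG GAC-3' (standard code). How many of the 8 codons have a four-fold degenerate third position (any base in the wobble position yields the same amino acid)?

3

Codon 1 AGU (Ser): third position 2-fold.
Codon 2 AUG (Met): third position 1-fold.
Codon 3 GGC (Gly): third position 4-fold.
Codon 4 GCA (Ala): third position 4-fold.
Codon 5 GAU (Asp): third position 2-fold.
Codon 6 UGU (Cys): third position 2-fold.
Codon 7 ACG (Thr): third position 4-fold.
Codon 8 GAC (Asp): third position 2-fold.
Four-fold degenerate third positions: 3.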